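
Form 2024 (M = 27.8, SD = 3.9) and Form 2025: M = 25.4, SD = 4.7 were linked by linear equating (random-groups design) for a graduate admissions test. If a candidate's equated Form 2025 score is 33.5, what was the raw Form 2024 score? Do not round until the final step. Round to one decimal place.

Invert y = (SD_Y/SD_X)(x − M_X) + M_Y:
x = (SD_X/SD_Y)(y − M_Y) + M_X = (3.9/4.7)(33.5 − 25.4) + 27.8
x = 0.829787 × 8.100 + 27.8 = 34.5

34.5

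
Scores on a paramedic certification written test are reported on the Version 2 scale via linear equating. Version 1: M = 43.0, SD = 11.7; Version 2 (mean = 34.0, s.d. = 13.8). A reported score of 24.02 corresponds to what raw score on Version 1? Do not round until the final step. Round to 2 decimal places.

Invert y = (SD_Y/SD_X)(x − M_X) + M_Y:
x = (SD_X/SD_Y)(y − M_Y) + M_X = (11.7/13.8)(24.02 − 34.0) + 43.0
x = 0.847826 × -9.980 + 43.0 = 34.54

34.54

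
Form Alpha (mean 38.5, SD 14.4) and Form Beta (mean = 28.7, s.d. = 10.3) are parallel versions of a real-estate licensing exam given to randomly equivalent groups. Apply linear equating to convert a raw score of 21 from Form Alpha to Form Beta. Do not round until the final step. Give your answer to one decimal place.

16.2

Linear equating: y = (SD_Y/SD_X)(x − M_X) + M_Y
y = (10.3/14.4)(21 − 38.5) + 28.7
y = 0.715278 × -17.5 + 28.7 = -12.5174 + 28.7 = 16.2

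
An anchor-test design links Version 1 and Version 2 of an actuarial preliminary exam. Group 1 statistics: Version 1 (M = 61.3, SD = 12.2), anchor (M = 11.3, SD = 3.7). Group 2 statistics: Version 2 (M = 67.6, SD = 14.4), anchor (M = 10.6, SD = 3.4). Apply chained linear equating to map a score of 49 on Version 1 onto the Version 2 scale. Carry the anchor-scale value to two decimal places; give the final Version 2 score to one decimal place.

Version 1 → anchor (Group 1): v = (3.7/12.2)(49 − 61.3) + 11.3 = 7.57
anchor → Version 2 (Group 2): y = (14.4/3.4)(7.57 − 10.6) + 67.6 = 54.8

54.8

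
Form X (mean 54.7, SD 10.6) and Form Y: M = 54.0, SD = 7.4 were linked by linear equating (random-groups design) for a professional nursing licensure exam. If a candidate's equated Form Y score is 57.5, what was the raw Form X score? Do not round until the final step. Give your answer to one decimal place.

59.7

Invert y = (SD_Y/SD_X)(x − M_X) + M_Y:
x = (SD_X/SD_Y)(y − M_Y) + M_X = (10.6/7.4)(57.5 − 54.0) + 54.7
x = 1.432432 × 3.500 + 54.7 = 59.7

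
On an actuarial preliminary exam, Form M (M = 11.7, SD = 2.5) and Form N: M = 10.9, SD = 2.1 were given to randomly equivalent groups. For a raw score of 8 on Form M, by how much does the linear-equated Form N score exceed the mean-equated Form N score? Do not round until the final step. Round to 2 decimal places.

Mean-equated: 8 + (10.9 − 11.7) = 7.20
Linear-equated: (2.1/2.5)(8 − 11.7) + 10.9 = 7.792
Difference = 7.792 − 7.20 = 0.59

0.59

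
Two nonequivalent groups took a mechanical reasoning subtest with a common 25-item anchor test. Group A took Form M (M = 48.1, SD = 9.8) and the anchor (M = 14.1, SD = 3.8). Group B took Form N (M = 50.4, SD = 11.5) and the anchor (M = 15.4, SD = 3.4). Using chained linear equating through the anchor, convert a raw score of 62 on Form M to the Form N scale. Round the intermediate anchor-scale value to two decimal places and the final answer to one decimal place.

Form M → anchor (Group A): v = (3.8/9.8)(62 − 48.1) + 14.1 = 19.49
anchor → Form N (Group B): y = (11.5/3.4)(19.49 − 15.4) + 50.4 = 64.2

64.2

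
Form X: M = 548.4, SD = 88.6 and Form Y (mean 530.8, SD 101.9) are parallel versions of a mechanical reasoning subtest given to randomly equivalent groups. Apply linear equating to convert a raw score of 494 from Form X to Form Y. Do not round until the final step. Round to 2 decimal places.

468.23

Linear equating: y = (SD_Y/SD_X)(x − M_X) + M_Y
y = (101.9/88.6)(494 − 548.4) + 530.8
y = 1.150113 × -54.4 + 530.8 = -62.5661 + 530.8 = 468.23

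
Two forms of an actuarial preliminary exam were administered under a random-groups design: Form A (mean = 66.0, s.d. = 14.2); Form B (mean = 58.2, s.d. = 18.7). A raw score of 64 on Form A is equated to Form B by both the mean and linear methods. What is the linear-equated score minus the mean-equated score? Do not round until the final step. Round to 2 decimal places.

Mean-equated: 64 + (58.2 − 66.0) = 56.20
Linear-equated: (18.7/14.2)(64 − 66.0) + 58.2 = 55.566
Difference = 55.566 − 56.20 = -0.63

-0.63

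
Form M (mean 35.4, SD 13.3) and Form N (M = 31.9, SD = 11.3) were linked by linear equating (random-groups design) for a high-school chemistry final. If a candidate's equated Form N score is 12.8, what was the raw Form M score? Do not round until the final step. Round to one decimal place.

12.9

Invert y = (SD_Y/SD_X)(x − M_X) + M_Y:
x = (SD_X/SD_Y)(y − M_Y) + M_X = (13.3/11.3)(12.8 − 31.9) + 35.4
x = 1.176991 × -19.100 + 35.4 = 12.9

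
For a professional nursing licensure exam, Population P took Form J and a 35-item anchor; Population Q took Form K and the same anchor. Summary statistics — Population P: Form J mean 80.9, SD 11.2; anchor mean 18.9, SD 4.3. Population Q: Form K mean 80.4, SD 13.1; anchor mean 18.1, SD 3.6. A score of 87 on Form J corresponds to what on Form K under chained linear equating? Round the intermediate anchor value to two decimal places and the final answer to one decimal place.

91.8

Form J → anchor (Population P): v = (4.3/11.2)(87 − 80.9) + 18.9 = 21.24
anchor → Form K (Population Q): y = (13.1/3.6)(21.24 − 18.1) + 80.4 = 91.8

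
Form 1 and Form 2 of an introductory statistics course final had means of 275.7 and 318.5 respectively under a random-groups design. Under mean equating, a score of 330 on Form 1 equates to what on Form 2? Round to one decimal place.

Mean equating: y = x + (M_Y − M_X) = 330 + (318.5 − 275.7) = 372.8

372.8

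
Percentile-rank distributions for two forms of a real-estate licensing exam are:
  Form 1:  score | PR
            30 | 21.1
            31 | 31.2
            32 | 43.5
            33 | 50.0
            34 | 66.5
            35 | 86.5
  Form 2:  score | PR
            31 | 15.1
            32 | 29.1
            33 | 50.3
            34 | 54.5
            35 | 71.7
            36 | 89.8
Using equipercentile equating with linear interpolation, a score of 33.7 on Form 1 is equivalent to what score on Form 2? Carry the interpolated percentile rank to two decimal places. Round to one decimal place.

34.4

PR of 33.7 on Form 1: 50.0 + (33.7 − 33)/(34 − 33) × (66.5 − 50.0) = 61.55
On Form 2, PR 61.55 falls between score 34 (PR 54.5) and 35 (PR 71.7).
Interpolate: 34 + (61.55 − 54.5)/(71.7 − 54.5) × (35 − 34) = 34.4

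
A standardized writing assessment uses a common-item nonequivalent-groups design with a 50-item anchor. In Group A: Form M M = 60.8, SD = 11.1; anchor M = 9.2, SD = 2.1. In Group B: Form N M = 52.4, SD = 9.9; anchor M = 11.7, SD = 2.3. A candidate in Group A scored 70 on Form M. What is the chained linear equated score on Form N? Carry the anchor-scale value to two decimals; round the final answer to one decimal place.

49.1

Form M → anchor (Group A): v = (2.1/11.1)(70 − 60.8) + 9.2 = 10.94
anchor → Form N (Group B): y = (9.9/2.3)(10.94 − 11.7) + 52.4 = 49.1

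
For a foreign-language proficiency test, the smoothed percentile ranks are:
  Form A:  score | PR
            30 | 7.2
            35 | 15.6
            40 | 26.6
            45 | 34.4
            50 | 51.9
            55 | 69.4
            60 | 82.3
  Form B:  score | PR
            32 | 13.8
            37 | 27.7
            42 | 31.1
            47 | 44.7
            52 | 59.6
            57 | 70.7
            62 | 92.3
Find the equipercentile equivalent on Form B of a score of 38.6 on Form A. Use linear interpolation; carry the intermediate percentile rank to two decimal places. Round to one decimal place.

PR of 38.6 on Form A: 15.6 + (38.6 − 35)/(40 − 35) × (26.6 − 15.6) = 23.52
On Form B, PR 23.52 falls between score 32 (PR 13.8) and 37 (PR 27.7).
Interpolate: 32 + (23.52 − 13.8)/(27.7 − 13.8) × (37 − 32) = 35.5

35.5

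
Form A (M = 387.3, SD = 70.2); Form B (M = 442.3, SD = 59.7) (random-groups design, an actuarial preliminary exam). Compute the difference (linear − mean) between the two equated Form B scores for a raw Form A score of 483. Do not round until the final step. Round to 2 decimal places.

Mean-equated: 483 + (442.3 − 387.3) = 538.00
Linear-equated: (59.7/70.2)(483 − 387.3) + 442.3 = 523.686
Difference = 523.686 − 538.00 = -14.31

-14.31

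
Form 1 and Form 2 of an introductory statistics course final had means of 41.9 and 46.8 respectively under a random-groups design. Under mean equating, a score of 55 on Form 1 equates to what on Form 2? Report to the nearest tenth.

Mean equating: y = x + (M_Y − M_X) = 55 + (46.8 − 41.9) = 59.9

59.9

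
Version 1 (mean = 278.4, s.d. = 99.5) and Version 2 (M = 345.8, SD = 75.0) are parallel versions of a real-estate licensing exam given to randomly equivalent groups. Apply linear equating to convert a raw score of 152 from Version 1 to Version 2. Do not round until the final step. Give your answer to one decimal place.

250.5

Linear equating: y = (SD_Y/SD_X)(x − M_X) + M_Y
y = (75.0/99.5)(152 − 278.4) + 345.8
y = 0.753769 × -126.4 + 345.8 = -95.2764 + 345.8 = 250.5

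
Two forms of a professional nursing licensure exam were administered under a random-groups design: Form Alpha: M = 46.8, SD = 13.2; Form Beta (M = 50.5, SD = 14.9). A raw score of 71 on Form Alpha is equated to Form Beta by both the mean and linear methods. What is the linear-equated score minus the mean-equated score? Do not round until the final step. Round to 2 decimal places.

3.12

Mean-equated: 71 + (50.5 − 46.8) = 74.70
Linear-equated: (14.9/13.2)(71 − 46.8) + 50.5 = 77.817
Difference = 77.817 − 74.70 = 3.12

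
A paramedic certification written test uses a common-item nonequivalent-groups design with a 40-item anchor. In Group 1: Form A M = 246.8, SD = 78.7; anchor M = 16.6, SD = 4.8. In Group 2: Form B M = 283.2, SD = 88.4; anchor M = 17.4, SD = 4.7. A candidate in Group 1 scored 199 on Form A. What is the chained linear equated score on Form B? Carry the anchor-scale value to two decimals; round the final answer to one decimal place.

Form A → anchor (Group 1): v = (4.8/78.7)(199 − 246.8) + 16.6 = 13.68
anchor → Form B (Group 2): y = (88.4/4.7)(13.68 − 17.4) + 283.2 = 213.2

213.2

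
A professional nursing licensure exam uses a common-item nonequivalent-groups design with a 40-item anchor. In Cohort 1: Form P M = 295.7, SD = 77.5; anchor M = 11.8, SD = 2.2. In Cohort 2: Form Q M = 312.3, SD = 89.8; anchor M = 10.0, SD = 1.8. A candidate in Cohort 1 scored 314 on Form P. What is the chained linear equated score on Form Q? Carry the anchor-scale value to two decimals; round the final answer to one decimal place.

428.0

Form P → anchor (Cohort 1): v = (2.2/77.5)(314 − 295.7) + 11.8 = 12.32
anchor → Form Q (Cohort 2): y = (89.8/1.8)(12.32 − 10.0) + 312.3 = 428.0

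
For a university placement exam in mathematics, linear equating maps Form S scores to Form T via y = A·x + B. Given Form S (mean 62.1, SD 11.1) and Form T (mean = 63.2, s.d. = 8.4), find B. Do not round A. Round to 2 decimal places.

A = SD_Y / SD_X = 8.4 / 11.1 = 0.756757
B = M_Y − A·M_X = 63.2 − 0.756757 × 62.1 = 16.21

16.21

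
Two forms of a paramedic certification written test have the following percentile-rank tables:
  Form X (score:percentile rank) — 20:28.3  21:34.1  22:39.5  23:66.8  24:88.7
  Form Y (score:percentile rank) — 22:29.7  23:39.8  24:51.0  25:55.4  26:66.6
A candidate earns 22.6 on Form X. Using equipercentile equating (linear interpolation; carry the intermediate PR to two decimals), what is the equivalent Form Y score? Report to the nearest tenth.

25.0

PR of 22.6 on Form X: 39.5 + (22.6 − 22)/(23 − 22) × (66.8 − 39.5) = 55.88
On Form Y, PR 55.88 falls between score 25 (PR 55.4) and 26 (PR 66.6).
Interpolate: 25 + (55.88 − 55.4)/(66.6 − 55.4) × (26 − 25) = 25.0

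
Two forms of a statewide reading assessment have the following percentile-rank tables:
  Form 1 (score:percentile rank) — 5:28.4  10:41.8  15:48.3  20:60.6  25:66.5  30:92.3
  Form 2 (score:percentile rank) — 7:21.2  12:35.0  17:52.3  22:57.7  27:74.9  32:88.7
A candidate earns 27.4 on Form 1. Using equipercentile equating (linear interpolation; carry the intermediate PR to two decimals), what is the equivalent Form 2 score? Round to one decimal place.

28.4

PR of 27.4 on Form 1: 66.5 + (27.4 − 25)/(30 − 25) × (92.3 − 66.5) = 78.88
On Form 2, PR 78.88 falls between score 27 (PR 74.9) and 32 (PR 88.7).
Interpolate: 27 + (78.88 − 74.9)/(88.7 − 74.9) × (32 − 27) = 28.4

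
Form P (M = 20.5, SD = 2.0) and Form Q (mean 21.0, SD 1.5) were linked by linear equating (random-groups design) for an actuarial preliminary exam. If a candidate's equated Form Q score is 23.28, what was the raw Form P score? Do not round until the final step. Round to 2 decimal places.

Invert y = (SD_Y/SD_X)(x − M_X) + M_Y:
x = (SD_X/SD_Y)(y − M_Y) + M_X = (2.0/1.5)(23.28 − 21.0) + 20.5
x = 1.333333 × 2.280 + 20.5 = 23.54

23.54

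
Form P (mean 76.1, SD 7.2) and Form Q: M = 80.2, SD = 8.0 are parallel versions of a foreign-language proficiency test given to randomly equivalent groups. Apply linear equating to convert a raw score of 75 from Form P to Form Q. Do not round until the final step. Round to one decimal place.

79.0

Linear equating: y = (SD_Y/SD_X)(x − M_X) + M_Y
y = (8.0/7.2)(75 − 76.1) + 80.2
y = 1.111111 × -1.1 + 80.2 = -1.2222 + 80.2 = 79.0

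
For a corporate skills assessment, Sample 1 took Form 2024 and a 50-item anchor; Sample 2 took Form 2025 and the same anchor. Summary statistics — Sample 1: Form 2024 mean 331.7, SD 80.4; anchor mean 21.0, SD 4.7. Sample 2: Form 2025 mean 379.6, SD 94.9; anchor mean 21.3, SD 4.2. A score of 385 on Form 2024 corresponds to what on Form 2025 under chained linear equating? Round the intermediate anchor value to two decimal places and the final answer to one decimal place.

443.3

Form 2024 → anchor (Sample 1): v = (4.7/80.4)(385 − 331.7) + 21.0 = 24.12
anchor → Form 2025 (Sample 2): y = (94.9/4.2)(24.12 − 21.3) + 379.6 = 443.3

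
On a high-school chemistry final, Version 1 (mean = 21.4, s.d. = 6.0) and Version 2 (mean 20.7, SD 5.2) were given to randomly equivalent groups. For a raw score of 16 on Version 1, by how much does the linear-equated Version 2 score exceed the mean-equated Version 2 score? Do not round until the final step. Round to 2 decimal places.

0.72

Mean-equated: 16 + (20.7 − 21.4) = 15.30
Linear-equated: (5.2/6.0)(16 − 21.4) + 20.7 = 16.020
Difference = 16.020 − 15.30 = 0.72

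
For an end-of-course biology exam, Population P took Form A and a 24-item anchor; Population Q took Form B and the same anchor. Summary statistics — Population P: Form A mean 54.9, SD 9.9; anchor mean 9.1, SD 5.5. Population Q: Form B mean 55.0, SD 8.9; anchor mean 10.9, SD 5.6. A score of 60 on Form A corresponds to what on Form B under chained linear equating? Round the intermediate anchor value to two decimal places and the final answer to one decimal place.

Form A → anchor (Population P): v = (5.5/9.9)(60 − 54.9) + 9.1 = 11.93
anchor → Form B (Population Q): y = (8.9/5.6)(11.93 − 10.9) + 55.0 = 56.6

56.6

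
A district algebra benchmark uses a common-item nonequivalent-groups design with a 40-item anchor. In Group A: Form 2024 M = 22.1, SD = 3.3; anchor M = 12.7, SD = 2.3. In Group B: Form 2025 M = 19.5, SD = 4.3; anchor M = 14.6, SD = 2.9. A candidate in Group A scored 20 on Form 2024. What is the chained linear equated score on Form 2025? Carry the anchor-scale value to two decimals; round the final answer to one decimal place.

14.5

Form 2024 → anchor (Group A): v = (2.3/3.3)(20 − 22.1) + 12.7 = 11.24
anchor → Form 2025 (Group B): y = (4.3/2.9)(11.24 − 14.6) + 19.5 = 14.5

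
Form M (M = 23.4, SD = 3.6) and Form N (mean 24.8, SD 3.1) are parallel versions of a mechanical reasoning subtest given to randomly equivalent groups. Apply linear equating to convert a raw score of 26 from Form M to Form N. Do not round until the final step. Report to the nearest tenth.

Linear equating: y = (SD_Y/SD_X)(x − M_X) + M_Y
y = (3.1/3.6)(26 − 23.4) + 24.8
y = 0.861111 × 2.6 + 24.8 = 2.2389 + 24.8 = 27.0

27.0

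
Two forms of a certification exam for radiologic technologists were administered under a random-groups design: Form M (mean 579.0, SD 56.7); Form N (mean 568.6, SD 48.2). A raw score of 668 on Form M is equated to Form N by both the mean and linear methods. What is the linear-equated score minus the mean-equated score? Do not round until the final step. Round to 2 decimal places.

-13.34

Mean-equated: 668 + (568.6 − 579.0) = 657.60
Linear-equated: (48.2/56.7)(668 − 579.0) + 568.6 = 644.258
Difference = 644.258 − 657.60 = -13.34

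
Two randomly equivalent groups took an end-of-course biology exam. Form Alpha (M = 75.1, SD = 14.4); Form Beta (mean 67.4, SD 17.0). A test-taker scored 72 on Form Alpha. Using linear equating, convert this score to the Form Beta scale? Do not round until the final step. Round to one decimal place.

Linear equating: y = (SD_Y/SD_X)(x − M_X) + M_Y
y = (17.0/14.4)(72 − 75.1) + 67.4
y = 1.180556 × -3.1 + 67.4 = -3.6597 + 67.4 = 63.7

63.7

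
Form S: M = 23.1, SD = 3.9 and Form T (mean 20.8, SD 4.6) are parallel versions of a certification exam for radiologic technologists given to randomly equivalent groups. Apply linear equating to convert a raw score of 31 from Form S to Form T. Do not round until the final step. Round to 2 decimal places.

30.12

Linear equating: y = (SD_Y/SD_X)(x − M_X) + M_Y
y = (4.6/3.9)(31 − 23.1) + 20.8
y = 1.179487 × 7.9 + 20.8 = 9.3179 + 20.8 = 30.12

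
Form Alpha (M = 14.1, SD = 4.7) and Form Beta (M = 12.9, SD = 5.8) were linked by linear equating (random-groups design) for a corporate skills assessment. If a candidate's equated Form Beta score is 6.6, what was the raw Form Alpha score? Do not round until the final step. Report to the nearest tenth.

Invert y = (SD_Y/SD_X)(x − M_X) + M_Y:
x = (SD_X/SD_Y)(y − M_Y) + M_X = (4.7/5.8)(6.6 − 12.9) + 14.1
x = 0.810345 × -6.300 + 14.1 = 9.0

9.0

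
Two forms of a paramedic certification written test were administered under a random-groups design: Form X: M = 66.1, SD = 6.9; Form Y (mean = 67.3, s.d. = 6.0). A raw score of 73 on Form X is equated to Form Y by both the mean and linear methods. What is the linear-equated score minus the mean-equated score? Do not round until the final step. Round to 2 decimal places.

-0.90

Mean-equated: 73 + (67.3 − 66.1) = 74.20
Linear-equated: (6.0/6.9)(73 − 66.1) + 67.3 = 73.300
Difference = 73.300 − 74.20 = -0.90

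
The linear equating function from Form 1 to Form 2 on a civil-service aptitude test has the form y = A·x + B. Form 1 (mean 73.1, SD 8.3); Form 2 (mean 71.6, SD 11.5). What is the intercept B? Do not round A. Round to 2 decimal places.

-29.68

A = SD_Y / SD_X = 11.5 / 8.3 = 1.385542
B = M_Y − A·M_X = 71.6 − 1.385542 × 73.1 = -29.68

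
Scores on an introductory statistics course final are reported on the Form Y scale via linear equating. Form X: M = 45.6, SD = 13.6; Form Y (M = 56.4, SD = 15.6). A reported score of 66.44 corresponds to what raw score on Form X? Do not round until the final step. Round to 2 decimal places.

Invert y = (SD_Y/SD_X)(x − M_X) + M_Y:
x = (SD_X/SD_Y)(y − M_Y) + M_X = (13.6/15.6)(66.44 − 56.4) + 45.6
x = 0.871795 × 10.040 + 45.6 = 54.35

54.35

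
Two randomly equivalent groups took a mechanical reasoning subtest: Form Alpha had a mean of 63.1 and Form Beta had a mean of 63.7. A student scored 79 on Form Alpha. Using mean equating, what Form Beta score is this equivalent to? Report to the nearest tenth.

79.6

Mean equating: y = x + (M_Y − M_X) = 79 + (63.7 − 63.1) = 79.6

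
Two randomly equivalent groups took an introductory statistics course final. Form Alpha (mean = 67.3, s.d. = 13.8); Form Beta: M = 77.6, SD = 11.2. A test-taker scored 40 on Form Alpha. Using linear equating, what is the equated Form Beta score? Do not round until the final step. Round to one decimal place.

Linear equating: y = (SD_Y/SD_X)(x − M_X) + M_Y
y = (11.2/13.8)(40 − 67.3) + 77.6
y = 0.811594 × -27.3 + 77.6 = -22.1565 + 77.6 = 55.4

55.4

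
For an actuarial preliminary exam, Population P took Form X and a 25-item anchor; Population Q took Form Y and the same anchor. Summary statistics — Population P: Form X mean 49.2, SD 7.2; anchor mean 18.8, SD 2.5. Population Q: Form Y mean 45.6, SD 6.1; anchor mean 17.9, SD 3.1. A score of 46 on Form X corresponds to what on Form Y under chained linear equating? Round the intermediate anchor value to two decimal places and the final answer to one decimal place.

Form X → anchor (Population P): v = (2.5/7.2)(46 − 49.2) + 18.8 = 17.69
anchor → Form Y (Population Q): y = (6.1/3.1)(17.69 − 17.9) + 45.6 = 45.2

45.2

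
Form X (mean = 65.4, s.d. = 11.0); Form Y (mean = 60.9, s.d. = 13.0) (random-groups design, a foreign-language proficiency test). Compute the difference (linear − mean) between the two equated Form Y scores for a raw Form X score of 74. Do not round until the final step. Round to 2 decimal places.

Mean-equated: 74 + (60.9 − 65.4) = 69.50
Linear-equated: (13.0/11.0)(74 − 65.4) + 60.9 = 71.064
Difference = 71.064 − 69.50 = 1.56

1.56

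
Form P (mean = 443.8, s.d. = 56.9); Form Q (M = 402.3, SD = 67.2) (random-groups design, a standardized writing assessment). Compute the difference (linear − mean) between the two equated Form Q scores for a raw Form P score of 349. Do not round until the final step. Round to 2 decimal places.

-17.16

Mean-equated: 349 + (402.3 − 443.8) = 307.50
Linear-equated: (67.2/56.9)(349 − 443.8) + 402.3 = 290.339
Difference = 290.339 − 307.50 = -17.16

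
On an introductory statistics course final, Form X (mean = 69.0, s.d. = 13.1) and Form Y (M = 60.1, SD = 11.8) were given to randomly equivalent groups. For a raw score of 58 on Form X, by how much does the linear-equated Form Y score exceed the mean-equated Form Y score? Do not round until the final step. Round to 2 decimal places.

1.09

Mean-equated: 58 + (60.1 − 69.0) = 49.10
Linear-equated: (11.8/13.1)(58 − 69.0) + 60.1 = 50.192
Difference = 50.192 − 49.10 = 1.09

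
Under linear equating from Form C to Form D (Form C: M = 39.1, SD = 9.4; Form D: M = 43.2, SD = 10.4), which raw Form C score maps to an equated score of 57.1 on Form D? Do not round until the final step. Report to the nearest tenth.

51.7

Invert y = (SD_Y/SD_X)(x − M_X) + M_Y:
x = (SD_X/SD_Y)(y − M_Y) + M_X = (9.4/10.4)(57.1 − 43.2) + 39.1
x = 0.903846 × 13.900 + 39.1 = 51.7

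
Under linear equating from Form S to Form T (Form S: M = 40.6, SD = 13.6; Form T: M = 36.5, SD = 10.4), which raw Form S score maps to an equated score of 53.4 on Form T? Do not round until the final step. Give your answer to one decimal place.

Invert y = (SD_Y/SD_X)(x − M_X) + M_Y:
x = (SD_X/SD_Y)(y − M_Y) + M_X = (13.6/10.4)(53.4 − 36.5) + 40.6
x = 1.307692 × 16.900 + 40.6 = 62.7

62.7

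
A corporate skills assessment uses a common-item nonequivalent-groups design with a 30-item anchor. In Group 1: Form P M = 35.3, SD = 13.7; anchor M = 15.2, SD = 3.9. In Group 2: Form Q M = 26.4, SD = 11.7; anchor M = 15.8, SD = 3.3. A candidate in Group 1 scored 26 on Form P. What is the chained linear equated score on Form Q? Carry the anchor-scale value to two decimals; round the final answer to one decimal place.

Form P → anchor (Group 1): v = (3.9/13.7)(26 − 35.3) + 15.2 = 12.55
anchor → Form Q (Group 2): y = (11.7/3.3)(12.55 − 15.8) + 26.4 = 14.9

14.9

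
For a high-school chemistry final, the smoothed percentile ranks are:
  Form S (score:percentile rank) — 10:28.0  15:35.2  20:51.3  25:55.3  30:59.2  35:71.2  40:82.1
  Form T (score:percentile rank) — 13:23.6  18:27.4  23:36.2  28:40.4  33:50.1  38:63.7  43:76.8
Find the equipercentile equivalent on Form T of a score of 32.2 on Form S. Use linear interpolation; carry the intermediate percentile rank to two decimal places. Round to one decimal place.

38.3

PR of 32.2 on Form S: 59.2 + (32.2 − 30)/(35 − 30) × (71.2 − 59.2) = 64.48
On Form T, PR 64.48 falls between score 38 (PR 63.7) and 43 (PR 76.8).
Interpolate: 38 + (64.48 − 63.7)/(76.8 − 63.7) × (43 − 38) = 38.3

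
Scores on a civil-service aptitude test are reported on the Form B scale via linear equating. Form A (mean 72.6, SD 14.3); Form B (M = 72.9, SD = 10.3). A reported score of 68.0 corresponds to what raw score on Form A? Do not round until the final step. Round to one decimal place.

Invert y = (SD_Y/SD_X)(x − M_X) + M_Y:
x = (SD_X/SD_Y)(y − M_Y) + M_X = (14.3/10.3)(68.0 − 72.9) + 72.6
x = 1.388350 × -4.900 + 72.6 = 65.8

65.8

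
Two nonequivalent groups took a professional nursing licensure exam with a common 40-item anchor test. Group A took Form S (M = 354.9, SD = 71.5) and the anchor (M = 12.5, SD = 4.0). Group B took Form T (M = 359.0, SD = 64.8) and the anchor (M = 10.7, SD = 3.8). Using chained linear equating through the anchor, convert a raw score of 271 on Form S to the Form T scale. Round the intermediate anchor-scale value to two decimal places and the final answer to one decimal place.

Form S → anchor (Group A): v = (4.0/71.5)(271 − 354.9) + 12.5 = 7.81
anchor → Form T (Group B): y = (64.8/3.8)(7.81 − 10.7) + 359.0 = 309.7

309.7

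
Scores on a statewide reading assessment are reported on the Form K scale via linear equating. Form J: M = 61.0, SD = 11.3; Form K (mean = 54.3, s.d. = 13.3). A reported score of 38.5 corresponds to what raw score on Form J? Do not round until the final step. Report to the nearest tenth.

Invert y = (SD_Y/SD_X)(x − M_X) + M_Y:
x = (SD_X/SD_Y)(y − M_Y) + M_X = (11.3/13.3)(38.5 − 54.3) + 61.0
x = 0.849624 × -15.800 + 61.0 = 47.6

47.6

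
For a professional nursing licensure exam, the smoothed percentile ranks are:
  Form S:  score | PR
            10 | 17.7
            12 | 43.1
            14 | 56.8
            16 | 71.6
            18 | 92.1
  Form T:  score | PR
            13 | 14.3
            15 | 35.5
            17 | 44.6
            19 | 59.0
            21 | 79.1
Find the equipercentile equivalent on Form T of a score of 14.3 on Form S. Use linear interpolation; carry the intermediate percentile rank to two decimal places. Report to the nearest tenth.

PR of 14.3 on Form S: 56.8 + (14.3 − 14)/(16 − 14) × (71.6 − 56.8) = 59.02
On Form T, PR 59.02 falls between score 19 (PR 59.0) and 21 (PR 79.1).
Interpolate: 19 + (59.02 − 59.0)/(79.1 − 59.0) × (21 − 19) = 19.0

19.0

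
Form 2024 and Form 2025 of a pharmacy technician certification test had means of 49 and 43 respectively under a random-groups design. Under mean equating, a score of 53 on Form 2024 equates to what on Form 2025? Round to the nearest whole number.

47

Mean equating: y = x + (M_Y − M_X) = 53 + (43 − 49) = 47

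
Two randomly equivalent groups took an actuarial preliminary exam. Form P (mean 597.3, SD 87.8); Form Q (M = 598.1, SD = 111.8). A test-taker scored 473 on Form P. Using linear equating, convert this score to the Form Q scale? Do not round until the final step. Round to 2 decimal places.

Linear equating: y = (SD_Y/SD_X)(x − M_X) + M_Y
y = (111.8/87.8)(473 − 597.3) + 598.1
y = 1.273349 × -124.3 + 598.1 = -158.2772 + 598.1 = 439.82

439.82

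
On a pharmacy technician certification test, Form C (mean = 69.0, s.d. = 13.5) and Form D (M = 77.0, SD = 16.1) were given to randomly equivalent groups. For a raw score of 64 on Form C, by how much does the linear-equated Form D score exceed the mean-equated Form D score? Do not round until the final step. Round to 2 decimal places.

-0.96

Mean-equated: 64 + (77.0 − 69.0) = 72.00
Linear-equated: (16.1/13.5)(64 − 69.0) + 77.0 = 71.037
Difference = 71.037 − 72.00 = -0.96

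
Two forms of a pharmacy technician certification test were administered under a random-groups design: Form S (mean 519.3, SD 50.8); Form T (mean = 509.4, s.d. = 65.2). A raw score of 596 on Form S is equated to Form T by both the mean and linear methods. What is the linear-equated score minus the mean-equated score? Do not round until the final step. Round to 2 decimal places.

Mean-equated: 596 + (509.4 − 519.3) = 586.10
Linear-equated: (65.2/50.8)(596 − 519.3) + 509.4 = 607.842
Difference = 607.842 − 586.10 = 21.74

21.74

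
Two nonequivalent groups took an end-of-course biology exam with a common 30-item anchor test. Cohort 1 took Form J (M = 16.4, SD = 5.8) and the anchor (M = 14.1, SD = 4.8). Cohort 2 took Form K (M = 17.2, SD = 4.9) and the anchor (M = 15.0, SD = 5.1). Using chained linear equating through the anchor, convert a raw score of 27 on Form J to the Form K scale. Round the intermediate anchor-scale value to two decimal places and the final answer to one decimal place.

24.8

Form J → anchor (Cohort 1): v = (4.8/5.8)(27 − 16.4) + 14.1 = 22.87
anchor → Form K (Cohort 2): y = (4.9/5.1)(22.87 − 15.0) + 17.2 = 24.8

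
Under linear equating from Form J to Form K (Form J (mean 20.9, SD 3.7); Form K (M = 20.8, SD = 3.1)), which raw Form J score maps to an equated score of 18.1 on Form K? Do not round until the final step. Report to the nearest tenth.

17.7

Invert y = (SD_Y/SD_X)(x − M_X) + M_Y:
x = (SD_X/SD_Y)(y − M_Y) + M_X = (3.7/3.1)(18.1 − 20.8) + 20.9
x = 1.193548 × -2.700 + 20.9 = 17.7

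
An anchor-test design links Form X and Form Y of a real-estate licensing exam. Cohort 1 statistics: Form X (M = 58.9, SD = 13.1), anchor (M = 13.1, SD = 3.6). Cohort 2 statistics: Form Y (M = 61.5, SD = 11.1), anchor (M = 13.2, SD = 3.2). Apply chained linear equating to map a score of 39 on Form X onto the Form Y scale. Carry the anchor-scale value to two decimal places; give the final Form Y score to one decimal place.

Form X → anchor (Cohort 1): v = (3.6/13.1)(39 − 58.9) + 13.1 = 7.63
anchor → Form Y (Cohort 2): y = (11.1/3.2)(7.63 − 13.2) + 61.5 = 42.2

42.2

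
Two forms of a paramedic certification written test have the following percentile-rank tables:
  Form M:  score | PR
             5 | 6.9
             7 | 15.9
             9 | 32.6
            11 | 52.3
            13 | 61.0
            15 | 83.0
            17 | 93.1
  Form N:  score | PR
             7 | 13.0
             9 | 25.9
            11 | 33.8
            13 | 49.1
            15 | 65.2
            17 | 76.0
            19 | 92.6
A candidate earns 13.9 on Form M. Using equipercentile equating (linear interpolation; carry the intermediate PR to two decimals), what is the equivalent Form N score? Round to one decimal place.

16.1

PR of 13.9 on Form M: 61.0 + (13.9 − 13)/(15 − 13) × (83.0 − 61.0) = 70.90
On Form N, PR 70.90 falls between score 15 (PR 65.2) and 17 (PR 76.0).
Interpolate: 15 + (70.90 − 65.2)/(76.0 − 65.2) × (17 − 15) = 16.1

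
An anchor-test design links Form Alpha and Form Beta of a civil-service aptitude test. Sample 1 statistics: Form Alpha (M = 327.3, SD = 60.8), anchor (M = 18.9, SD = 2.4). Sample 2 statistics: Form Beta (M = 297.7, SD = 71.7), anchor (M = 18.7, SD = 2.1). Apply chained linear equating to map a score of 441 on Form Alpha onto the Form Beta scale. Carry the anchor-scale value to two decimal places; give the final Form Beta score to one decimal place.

Form Alpha → anchor (Sample 1): v = (2.4/60.8)(441 − 327.3) + 18.9 = 23.39
anchor → Form Beta (Sample 2): y = (71.7/2.1)(23.39 − 18.7) + 297.7 = 457.8

457.8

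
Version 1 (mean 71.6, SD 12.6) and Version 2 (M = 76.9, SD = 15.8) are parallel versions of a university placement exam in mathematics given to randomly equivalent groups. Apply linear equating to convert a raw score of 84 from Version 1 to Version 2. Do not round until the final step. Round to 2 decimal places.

92.45

Linear equating: y = (SD_Y/SD_X)(x − M_X) + M_Y
y = (15.8/12.6)(84 − 71.6) + 76.9
y = 1.253968 × 12.4 + 76.9 = 15.5492 + 76.9 = 92.45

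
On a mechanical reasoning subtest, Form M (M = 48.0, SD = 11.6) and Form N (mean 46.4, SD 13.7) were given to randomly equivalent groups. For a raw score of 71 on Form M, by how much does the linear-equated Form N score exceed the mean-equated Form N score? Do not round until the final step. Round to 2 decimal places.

Mean-equated: 71 + (46.4 − 48.0) = 69.40
Linear-equated: (13.7/11.6)(71 − 48.0) + 46.4 = 73.564
Difference = 73.564 − 69.40 = 4.16

4.16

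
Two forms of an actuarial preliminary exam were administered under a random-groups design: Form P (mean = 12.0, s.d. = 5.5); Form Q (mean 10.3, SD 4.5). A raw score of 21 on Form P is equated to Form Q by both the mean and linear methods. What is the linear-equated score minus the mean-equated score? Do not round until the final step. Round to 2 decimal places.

-1.64

Mean-equated: 21 + (10.3 − 12.0) = 19.30
Linear-equated: (4.5/5.5)(21 − 12.0) + 10.3 = 17.664
Difference = 17.664 − 19.30 = -1.64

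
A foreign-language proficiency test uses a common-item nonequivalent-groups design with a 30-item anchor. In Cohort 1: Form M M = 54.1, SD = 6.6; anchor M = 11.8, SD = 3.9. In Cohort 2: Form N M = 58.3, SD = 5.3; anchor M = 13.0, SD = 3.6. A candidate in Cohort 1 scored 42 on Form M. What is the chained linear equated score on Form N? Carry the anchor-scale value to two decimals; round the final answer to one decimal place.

Form M → anchor (Cohort 1): v = (3.9/6.6)(42 − 54.1) + 11.8 = 4.65
anchor → Form N (Cohort 2): y = (5.3/3.6)(4.65 − 13.0) + 58.3 = 46.0

46.0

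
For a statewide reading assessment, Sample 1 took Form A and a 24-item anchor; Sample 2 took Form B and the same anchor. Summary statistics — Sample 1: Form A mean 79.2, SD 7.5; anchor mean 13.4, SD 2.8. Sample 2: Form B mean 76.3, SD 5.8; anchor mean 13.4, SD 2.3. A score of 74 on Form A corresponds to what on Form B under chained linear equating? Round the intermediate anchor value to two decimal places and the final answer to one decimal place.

Form A → anchor (Sample 1): v = (2.8/7.5)(74 − 79.2) + 13.4 = 11.46
anchor → Form B (Sample 2): y = (5.8/2.3)(11.46 − 13.4) + 76.3 = 71.4

71.4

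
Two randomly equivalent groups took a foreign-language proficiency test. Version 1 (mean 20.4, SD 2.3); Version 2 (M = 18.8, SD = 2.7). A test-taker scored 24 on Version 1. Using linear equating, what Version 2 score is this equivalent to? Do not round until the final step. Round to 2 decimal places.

23.03

Linear equating: y = (SD_Y/SD_X)(x − M_X) + M_Y
y = (2.7/2.3)(24 − 20.4) + 18.8
y = 1.173913 × 3.6 + 18.8 = 4.2261 + 18.8 = 23.03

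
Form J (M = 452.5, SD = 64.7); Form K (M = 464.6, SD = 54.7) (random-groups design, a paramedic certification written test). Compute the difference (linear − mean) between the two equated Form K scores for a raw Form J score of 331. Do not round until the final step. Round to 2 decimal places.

Mean-equated: 331 + (464.6 − 452.5) = 343.10
Linear-equated: (54.7/64.7)(331 − 452.5) + 464.6 = 361.879
Difference = 361.879 − 343.10 = 18.78

18.78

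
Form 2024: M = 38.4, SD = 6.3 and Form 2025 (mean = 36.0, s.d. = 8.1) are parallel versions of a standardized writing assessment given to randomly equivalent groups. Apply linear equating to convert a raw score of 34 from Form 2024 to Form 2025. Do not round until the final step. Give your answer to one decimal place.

30.3

Linear equating: y = (SD_Y/SD_X)(x − M_X) + M_Y
y = (8.1/6.3)(34 − 38.4) + 36.0
y = 1.285714 × -4.4 + 36.0 = -5.6571 + 36.0 = 30.3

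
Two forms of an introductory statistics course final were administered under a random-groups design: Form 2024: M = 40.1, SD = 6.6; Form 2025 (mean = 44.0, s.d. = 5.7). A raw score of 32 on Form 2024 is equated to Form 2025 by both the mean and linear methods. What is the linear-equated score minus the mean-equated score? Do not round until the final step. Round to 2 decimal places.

1.10

Mean-equated: 32 + (44.0 − 40.1) = 35.90
Linear-equated: (5.7/6.6)(32 − 40.1) + 44.0 = 37.005
Difference = 37.005 − 35.90 = 1.10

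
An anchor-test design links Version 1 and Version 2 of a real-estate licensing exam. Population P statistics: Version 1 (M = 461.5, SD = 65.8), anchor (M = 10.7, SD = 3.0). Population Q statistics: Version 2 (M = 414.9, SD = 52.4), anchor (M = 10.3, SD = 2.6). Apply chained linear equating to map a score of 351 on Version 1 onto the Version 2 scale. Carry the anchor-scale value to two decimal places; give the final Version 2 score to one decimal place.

321.4

Version 1 → anchor (Population P): v = (3.0/65.8)(351 − 461.5) + 10.7 = 5.66
anchor → Version 2 (Population Q): y = (52.4/2.6)(5.66 − 10.3) + 414.9 = 321.4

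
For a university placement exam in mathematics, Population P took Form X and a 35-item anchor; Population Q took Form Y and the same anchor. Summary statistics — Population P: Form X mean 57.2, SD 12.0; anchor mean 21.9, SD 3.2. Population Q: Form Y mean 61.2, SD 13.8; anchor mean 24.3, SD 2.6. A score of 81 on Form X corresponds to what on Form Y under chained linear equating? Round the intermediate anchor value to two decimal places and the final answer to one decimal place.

82.2

Form X → anchor (Population P): v = (3.2/12.0)(81 − 57.2) + 21.9 = 28.25
anchor → Form Y (Population Q): y = (13.8/2.6)(28.25 − 24.3) + 61.2 = 82.2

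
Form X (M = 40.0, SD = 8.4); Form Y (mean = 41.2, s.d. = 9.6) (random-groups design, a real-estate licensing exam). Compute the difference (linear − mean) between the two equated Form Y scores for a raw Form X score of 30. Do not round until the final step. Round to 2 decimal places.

Mean-equated: 30 + (41.2 − 40.0) = 31.20
Linear-equated: (9.6/8.4)(30 − 40.0) + 41.2 = 29.771
Difference = 29.771 − 31.20 = -1.43

-1.43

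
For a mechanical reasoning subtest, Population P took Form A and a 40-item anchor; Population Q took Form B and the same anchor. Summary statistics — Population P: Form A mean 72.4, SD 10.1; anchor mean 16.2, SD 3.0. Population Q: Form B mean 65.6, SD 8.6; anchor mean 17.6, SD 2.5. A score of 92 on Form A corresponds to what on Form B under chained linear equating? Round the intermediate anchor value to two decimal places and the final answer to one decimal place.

Form A → anchor (Population P): v = (3.0/10.1)(92 − 72.4) + 16.2 = 22.02
anchor → Form B (Population Q): y = (8.6/2.5)(22.02 − 17.6) + 65.6 = 80.8

80.8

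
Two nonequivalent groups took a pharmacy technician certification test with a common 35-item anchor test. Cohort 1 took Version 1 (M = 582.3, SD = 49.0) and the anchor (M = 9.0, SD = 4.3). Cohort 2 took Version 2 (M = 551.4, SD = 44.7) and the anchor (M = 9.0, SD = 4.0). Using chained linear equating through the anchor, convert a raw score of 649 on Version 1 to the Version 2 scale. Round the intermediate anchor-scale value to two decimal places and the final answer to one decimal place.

Version 1 → anchor (Cohort 1): v = (4.3/49.0)(649 − 582.3) + 9.0 = 14.85
anchor → Version 2 (Cohort 2): y = (44.7/4.0)(14.85 − 9.0) + 551.4 = 616.8

616.8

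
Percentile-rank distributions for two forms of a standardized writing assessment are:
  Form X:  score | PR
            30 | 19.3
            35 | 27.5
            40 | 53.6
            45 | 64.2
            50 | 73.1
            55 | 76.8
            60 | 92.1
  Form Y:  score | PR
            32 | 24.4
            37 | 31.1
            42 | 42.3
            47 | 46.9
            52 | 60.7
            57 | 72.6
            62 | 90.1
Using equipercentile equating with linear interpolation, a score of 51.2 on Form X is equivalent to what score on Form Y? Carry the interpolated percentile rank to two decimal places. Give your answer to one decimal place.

PR of 51.2 on Form X: 73.1 + (51.2 − 50)/(55 − 50) × (76.8 − 73.1) = 73.99
On Form Y, PR 73.99 falls between score 57 (PR 72.6) and 62 (PR 90.1).
Interpolate: 57 + (73.99 − 72.6)/(90.1 − 72.6) × (62 − 57) = 57.4

57.4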